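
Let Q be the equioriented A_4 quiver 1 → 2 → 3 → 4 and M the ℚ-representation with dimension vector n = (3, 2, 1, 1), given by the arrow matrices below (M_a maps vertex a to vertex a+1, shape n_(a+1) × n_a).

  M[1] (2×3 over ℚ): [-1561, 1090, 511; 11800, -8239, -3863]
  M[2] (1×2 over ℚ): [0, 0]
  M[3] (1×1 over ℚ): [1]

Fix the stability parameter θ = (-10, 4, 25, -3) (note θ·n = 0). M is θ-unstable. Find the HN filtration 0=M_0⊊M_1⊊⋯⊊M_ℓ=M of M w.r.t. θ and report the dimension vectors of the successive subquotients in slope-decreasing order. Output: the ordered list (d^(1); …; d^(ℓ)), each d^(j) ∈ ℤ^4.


Via rank(M_{q-1}∘⋯∘M_p): M ≅ I[1,1], I[1,2]^2, I[3,4].
μ_θ-semistable layers: μ^(1)=11; μ^(2)=4; μ^(3)=-10

((0, 0, 1, 1); (0, 2, 0, 0); (3, 0, 0, 0))


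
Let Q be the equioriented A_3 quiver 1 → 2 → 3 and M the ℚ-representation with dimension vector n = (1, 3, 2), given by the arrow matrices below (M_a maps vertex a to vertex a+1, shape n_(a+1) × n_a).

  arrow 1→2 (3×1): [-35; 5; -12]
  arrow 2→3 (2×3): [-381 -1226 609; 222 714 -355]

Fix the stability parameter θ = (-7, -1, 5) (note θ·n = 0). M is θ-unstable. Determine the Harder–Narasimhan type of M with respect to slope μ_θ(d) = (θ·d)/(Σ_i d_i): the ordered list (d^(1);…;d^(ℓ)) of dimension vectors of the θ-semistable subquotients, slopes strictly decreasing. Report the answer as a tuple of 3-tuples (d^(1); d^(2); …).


Barcode: M ≅ I[1,3], I[2,2], I[2,3]. HN layers by μ_θ (3 steps, strictly decreasing):
  μ^(1)=5; μ^(2)=-1; μ^(3)=-7

((0, 0, 2); (0, 3, 0); (1, 0, 0))


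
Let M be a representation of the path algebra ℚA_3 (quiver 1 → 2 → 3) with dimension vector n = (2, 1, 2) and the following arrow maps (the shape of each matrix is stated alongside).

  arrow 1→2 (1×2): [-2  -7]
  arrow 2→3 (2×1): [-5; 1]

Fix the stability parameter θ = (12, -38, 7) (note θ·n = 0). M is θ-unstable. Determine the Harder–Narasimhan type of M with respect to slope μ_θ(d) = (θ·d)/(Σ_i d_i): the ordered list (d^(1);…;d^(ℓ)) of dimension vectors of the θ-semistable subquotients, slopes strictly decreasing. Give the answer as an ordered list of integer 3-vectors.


Interval decomposition of M: I[1,1], I[1,3], I[3,3].
HN type (ℓ=3): μ^(1)=12; μ^(2)=7; μ^(3)=-13

((1, 0, 0); (0, 0, 2); (1, 1, 0))


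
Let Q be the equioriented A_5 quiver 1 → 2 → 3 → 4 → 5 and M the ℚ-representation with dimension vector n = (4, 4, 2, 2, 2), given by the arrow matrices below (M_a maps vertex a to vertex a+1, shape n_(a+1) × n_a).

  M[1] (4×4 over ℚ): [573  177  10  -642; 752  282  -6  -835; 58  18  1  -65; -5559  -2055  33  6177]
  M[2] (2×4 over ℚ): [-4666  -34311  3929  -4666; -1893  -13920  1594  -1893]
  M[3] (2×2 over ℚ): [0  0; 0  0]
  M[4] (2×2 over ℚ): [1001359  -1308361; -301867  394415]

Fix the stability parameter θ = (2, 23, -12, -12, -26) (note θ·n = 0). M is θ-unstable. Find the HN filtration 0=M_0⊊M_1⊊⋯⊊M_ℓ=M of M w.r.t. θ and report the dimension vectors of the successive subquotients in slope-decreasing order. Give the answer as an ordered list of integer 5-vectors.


Interval decomposition of M: I[1,1], I[1,2], I[1,3]^2, I[2,2], I[4,5]^2.
HN type (ℓ=4): μ^(1)=23; μ^(2)=11/2; μ^(3)=2; μ^(4)=-19

((0, 2, 0, 0, 0); (0, 2, 2, 0, 0); (4, 0, 0, 0, 0); (0, 0, 0, 2, 2))


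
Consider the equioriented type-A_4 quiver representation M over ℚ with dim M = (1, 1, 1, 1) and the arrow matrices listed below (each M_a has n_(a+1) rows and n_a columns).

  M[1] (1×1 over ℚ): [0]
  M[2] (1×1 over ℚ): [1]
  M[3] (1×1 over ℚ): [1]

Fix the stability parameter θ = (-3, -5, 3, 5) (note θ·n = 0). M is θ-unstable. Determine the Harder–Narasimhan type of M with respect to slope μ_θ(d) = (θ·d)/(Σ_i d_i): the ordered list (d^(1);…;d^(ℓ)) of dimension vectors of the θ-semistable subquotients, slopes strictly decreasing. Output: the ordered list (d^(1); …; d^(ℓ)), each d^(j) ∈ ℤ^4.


Interval decomposition of M: I[1,1], I[2,4].
HN type (ℓ=4): μ^(1)=5; μ^(2)=3; μ^(3)=-3; μ^(4)=-5

((0, 0, 0, 1); (0, 0, 1, 0); (1, 0, 0, 0); (0, 1, 0, 0))


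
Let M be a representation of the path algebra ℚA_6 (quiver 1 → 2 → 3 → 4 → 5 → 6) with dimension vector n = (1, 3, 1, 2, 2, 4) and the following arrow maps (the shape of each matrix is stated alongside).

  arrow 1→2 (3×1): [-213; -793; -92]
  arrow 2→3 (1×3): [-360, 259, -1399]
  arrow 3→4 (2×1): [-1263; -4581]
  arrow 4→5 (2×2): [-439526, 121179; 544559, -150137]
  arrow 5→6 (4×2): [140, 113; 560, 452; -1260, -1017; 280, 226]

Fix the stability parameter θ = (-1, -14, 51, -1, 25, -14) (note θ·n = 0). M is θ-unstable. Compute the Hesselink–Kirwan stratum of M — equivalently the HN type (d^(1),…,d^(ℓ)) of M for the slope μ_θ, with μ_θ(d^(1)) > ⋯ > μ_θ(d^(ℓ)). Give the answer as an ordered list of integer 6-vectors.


Interval decomposition of M: I[1,5], I[2,2]^2, I[4,6], I[6,6]^3.
HN type (ℓ=5): μ^(1)=25; μ^(2)=11/2; μ^(3)=-1; μ^(4)=-15/2; μ^(5)=-14

((0, 0, 1, 1, 1, 0); (0, 0, 0, 0, 1, 1); (0, 0, 0, 1, 0, 0); (1, 1, 0, 0, 0, 0); (0, 2, 0, 0, 0, 3))


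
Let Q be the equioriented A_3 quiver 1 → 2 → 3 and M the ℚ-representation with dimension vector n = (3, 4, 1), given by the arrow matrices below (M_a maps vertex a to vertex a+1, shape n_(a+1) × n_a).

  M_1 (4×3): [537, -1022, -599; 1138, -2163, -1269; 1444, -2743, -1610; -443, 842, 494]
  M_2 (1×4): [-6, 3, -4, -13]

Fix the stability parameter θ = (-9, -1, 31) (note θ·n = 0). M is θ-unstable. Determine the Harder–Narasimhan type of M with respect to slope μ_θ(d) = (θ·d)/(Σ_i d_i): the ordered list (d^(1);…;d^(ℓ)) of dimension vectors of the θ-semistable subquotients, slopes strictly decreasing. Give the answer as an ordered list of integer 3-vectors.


Interval decomposition of M: I[1,2]^2, I[1,3], I[2,2].
HN type (ℓ=3): μ^(1)=31; μ^(2)=-1; μ^(3)=-9

((0, 0, 1); (0, 4, 0); (3, 0, 0))


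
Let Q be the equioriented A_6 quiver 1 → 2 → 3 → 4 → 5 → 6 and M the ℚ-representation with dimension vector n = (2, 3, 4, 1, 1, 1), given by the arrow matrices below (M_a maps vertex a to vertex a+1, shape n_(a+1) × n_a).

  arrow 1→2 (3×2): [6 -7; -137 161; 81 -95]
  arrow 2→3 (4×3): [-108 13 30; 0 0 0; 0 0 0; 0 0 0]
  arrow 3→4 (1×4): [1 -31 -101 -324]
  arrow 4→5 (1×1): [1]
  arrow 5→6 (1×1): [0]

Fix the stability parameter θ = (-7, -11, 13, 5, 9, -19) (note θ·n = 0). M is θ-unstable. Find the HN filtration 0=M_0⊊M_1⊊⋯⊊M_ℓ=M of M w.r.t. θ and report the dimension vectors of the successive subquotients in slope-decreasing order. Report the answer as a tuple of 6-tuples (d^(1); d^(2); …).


Interval decomposition of M: I[1,2], I[1,5], I[2,2], I[3,3]^3, I[6,6].
HN type (ℓ=5): μ^(1)=13; μ^(2)=9; μ^(3)=-9; μ^(4)=-11; μ^(5)=-19

((0, 0, 3, 0, 0, 0); (0, 0, 1, 1, 1, 0); (2, 2, 0, 0, 0, 0); (0, 1, 0, 0, 0, 0); (0, 0, 0, 0, 0, 1))


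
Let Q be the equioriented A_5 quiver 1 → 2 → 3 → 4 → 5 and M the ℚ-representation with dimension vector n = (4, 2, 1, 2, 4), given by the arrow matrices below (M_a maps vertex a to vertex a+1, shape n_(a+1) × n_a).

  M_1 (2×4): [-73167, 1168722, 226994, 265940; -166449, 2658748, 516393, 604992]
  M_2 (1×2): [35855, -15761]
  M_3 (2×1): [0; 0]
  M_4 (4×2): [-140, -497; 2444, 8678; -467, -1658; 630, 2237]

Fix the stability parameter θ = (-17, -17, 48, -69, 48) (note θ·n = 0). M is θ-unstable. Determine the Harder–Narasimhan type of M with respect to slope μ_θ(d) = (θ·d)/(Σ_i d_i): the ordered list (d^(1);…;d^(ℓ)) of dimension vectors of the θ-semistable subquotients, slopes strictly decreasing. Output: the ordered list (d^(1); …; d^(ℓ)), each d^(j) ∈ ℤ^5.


Via rank(M_{q-1}∘⋯∘M_p): M ≅ I[1,1]^2, I[1,2], I[1,3], I[4,5]^2, I[5,5]^2.
μ_θ-semistable layers: μ^(1)=48; μ^(2)=-17; μ^(3)=-69

((0, 0, 1, 0, 4); (4, 2, 0, 0, 0); (0, 0, 0, 2, 0))


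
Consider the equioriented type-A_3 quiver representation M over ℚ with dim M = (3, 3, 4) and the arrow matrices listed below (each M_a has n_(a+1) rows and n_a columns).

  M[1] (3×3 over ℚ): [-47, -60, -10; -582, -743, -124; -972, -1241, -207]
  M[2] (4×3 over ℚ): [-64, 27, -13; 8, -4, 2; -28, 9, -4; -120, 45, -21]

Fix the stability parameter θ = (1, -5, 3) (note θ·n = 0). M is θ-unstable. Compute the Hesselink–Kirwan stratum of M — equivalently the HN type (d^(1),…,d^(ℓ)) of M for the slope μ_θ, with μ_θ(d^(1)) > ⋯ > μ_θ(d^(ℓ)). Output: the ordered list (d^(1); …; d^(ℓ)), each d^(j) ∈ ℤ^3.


Interval decomposition of M: I[1,2], I[1,3]^2, I[3,3]^2.
HN type (ℓ=2): μ^(1)=3; μ^(2)=-2

((0, 0, 4); (3, 3, 0))


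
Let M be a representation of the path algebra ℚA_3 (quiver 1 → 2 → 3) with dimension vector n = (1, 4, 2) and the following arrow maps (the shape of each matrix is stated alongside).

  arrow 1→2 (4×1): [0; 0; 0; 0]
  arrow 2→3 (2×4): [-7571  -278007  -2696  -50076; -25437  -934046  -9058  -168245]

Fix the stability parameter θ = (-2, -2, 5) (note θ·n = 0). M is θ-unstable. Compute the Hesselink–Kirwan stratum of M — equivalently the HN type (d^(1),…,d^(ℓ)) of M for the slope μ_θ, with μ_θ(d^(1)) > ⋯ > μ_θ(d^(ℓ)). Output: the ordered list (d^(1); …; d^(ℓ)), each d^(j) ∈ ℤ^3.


Barcode: M ≅ I[1,1], I[2,2]^2, I[2,3]^2. HN layers by μ_θ (2 steps, strictly decreasing):
  μ^(1)=5; μ^(2)=-2

((0, 0, 2); (1, 4, 0))


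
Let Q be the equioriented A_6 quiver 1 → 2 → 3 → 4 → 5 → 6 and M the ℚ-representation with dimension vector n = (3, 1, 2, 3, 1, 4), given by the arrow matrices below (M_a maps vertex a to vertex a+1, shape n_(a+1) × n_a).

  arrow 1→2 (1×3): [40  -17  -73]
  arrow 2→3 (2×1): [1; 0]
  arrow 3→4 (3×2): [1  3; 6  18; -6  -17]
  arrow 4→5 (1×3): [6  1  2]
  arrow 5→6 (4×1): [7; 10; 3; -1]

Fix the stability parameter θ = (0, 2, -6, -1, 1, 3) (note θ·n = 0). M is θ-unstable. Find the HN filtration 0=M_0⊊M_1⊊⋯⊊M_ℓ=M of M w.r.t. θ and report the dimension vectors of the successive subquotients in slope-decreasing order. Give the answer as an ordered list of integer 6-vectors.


Interval decomposition of M: I[1,1]^2, I[1,4], I[3,6], I[4,4], I[6,6]^3.
HN type (ℓ=6): μ^(1)=3; μ^(2)=1; μ^(3)=0; μ^(4)=-1; μ^(5)=-4/3; μ^(6)=-6

((0, 0, 0, 0, 0, 4); (0, 0, 0, 0, 1, 0); (2, 0, 0, 0, 0, 0); (0, 0, 0, 3, 0, 0); (1, 1, 1, 0, 0, 0); (0, 0, 1, 0, 0, 0))


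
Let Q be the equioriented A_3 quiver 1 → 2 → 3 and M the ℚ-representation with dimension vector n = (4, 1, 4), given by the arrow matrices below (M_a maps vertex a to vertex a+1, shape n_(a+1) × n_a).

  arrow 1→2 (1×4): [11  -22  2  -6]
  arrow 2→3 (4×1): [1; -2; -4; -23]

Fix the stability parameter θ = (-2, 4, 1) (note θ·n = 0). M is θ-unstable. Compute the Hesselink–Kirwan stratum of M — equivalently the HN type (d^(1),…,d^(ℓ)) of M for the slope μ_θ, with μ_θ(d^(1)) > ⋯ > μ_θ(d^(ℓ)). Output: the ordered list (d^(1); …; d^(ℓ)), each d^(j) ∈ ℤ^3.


Barcode: M ≅ I[1,1]^3, I[1,3], I[3,3]^3. HN layers by μ_θ (3 steps, strictly decreasing):
  μ^(1)=5/2; μ^(2)=1; μ^(3)=-2

((0, 1, 1); (0, 0, 3); (4, 0, 0))


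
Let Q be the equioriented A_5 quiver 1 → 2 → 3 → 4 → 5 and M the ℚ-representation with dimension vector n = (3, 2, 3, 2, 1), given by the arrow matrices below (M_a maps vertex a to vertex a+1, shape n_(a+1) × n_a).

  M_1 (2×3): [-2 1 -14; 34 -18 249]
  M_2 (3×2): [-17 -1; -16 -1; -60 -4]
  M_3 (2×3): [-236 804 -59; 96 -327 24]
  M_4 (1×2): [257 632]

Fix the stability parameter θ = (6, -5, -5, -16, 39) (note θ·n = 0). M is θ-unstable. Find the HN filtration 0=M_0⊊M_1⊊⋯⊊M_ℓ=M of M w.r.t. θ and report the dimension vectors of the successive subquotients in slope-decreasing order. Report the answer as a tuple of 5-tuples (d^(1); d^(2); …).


Via rank(M_{q-1}∘⋯∘M_p): M ≅ I[1,1], I[1,3], I[1,5], I[3,4].
μ_θ-semistable layers: μ^(1)=39; μ^(2)=6; μ^(3)=-4/3; μ^(4)=-5; μ^(5)=-21/2

((0, 0, 0, 0, 1); (1, 0, 0, 0, 0); (1, 1, 1, 0, 0); (1, 1, 1, 1, 0); (0, 0, 1, 1, 0))


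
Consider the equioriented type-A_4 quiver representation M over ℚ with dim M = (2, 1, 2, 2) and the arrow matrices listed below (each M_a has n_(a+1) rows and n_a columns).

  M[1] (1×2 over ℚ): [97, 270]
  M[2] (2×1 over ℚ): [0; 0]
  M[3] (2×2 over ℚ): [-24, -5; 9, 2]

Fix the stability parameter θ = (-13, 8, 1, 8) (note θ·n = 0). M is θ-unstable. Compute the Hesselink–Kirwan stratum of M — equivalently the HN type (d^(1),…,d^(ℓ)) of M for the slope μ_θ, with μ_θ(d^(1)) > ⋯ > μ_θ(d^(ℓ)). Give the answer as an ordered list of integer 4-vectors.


Interval decomposition of M: I[1,1], I[1,2], I[3,4]^2.
HN type (ℓ=3): μ^(1)=8; μ^(2)=1; μ^(3)=-13

((0, 1, 0, 2); (0, 0, 2, 0); (2, 0, 0, 0))


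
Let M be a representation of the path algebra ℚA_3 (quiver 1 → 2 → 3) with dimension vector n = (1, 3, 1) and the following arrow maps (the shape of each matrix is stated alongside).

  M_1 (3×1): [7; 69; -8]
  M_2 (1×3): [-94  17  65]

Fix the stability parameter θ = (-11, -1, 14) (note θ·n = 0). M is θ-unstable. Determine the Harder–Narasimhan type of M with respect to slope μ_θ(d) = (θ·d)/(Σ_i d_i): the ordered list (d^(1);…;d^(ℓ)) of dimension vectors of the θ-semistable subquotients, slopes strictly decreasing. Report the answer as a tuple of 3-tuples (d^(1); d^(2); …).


Interval decomposition of M: I[1,3], I[2,2]^2.
HN type (ℓ=3): μ^(1)=14; μ^(2)=-1; μ^(3)=-11

((0, 0, 1); (0, 3, 0); (1, 0, 0))


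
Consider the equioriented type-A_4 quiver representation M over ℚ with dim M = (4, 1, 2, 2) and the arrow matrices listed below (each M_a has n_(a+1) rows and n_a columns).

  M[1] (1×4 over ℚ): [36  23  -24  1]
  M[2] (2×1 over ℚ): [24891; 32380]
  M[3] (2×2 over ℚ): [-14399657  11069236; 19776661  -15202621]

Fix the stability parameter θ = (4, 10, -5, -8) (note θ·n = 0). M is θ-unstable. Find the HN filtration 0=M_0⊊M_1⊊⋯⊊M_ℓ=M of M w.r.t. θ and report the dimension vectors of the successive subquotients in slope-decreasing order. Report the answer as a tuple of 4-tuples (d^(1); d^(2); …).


Interval decomposition of M: I[1,1]^3, I[1,4], I[3,4].
HN type (ℓ=3): μ^(1)=4; μ^(2)=1/4; μ^(3)=-13/2

((3, 0, 0, 0); (1, 1, 1, 1); (0, 0, 1, 1))


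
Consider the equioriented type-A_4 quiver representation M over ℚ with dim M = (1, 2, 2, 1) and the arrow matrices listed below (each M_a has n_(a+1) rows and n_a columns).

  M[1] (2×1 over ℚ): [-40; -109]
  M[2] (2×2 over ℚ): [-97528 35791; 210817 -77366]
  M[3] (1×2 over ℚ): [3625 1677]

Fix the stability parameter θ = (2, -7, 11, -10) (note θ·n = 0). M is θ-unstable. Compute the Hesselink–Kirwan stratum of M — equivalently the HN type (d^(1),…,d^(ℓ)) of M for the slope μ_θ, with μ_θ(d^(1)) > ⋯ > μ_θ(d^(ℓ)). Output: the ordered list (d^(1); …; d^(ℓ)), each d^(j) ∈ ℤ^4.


Via rank(M_{q-1}∘⋯∘M_p): M ≅ I[1,4], I[2,3].
μ_θ-semistable layers: μ^(1)=11; μ^(2)=1/2; μ^(3)=-5/2; μ^(4)=-7

((0, 0, 1, 0); (0, 0, 1, 1); (1, 1, 0, 0); (0, 1, 0, 0))


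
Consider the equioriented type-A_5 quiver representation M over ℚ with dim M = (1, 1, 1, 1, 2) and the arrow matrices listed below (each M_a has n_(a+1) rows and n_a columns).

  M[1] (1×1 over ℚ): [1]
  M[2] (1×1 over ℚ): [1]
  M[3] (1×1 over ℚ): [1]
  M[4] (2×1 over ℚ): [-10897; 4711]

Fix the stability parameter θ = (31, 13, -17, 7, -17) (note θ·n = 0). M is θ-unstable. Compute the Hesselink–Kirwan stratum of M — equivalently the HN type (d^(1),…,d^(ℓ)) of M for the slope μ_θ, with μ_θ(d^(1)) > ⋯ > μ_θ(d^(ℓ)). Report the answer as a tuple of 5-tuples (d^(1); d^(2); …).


Via rank(M_{q-1}∘⋯∘M_p): M ≅ I[1,5], I[5,5].
μ_θ-semistable layers: μ^(1)=17/5; μ^(2)=-17

((1, 1, 1, 1, 1); (0, 0, 0, 0, 1))


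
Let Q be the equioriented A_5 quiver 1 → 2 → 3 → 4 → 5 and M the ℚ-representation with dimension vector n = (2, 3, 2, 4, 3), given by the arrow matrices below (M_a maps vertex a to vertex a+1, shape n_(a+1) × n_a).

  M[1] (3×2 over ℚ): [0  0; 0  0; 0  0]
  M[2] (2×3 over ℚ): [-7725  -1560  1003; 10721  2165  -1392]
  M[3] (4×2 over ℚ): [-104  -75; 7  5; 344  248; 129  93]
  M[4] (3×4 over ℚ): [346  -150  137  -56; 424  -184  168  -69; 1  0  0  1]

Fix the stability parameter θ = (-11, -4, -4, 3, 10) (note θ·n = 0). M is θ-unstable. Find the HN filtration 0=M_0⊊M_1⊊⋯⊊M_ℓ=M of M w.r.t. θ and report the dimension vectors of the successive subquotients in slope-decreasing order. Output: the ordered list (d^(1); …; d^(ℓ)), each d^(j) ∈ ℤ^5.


Via rank(M_{q-1}∘⋯∘M_p): M ≅ I[1,1]^2, I[2,2], I[2,5]^2, I[4,4], I[4,5].
μ_θ-semistable layers: μ^(1)=10; μ^(2)=3; μ^(3)=-4; μ^(4)=-11

((0, 0, 0, 0, 3); (0, 0, 0, 4, 0); (0, 3, 2, 0, 0); (2, 0, 0, 0, 0))


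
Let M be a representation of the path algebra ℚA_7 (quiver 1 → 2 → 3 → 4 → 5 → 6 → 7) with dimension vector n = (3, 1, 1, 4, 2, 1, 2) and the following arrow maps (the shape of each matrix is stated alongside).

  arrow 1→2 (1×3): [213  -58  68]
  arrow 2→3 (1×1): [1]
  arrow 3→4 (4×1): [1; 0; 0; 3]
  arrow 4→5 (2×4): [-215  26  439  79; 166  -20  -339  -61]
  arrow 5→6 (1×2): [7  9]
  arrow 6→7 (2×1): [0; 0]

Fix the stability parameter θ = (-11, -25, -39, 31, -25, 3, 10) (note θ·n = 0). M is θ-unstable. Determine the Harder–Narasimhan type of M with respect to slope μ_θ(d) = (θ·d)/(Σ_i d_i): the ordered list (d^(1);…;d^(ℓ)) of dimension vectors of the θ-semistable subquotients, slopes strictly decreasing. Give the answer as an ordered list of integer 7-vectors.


Interval decomposition of M: I[1,1]^2, I[1,6], I[4,4]^2, I[4,5], I[7,7]^2.
HN type (ℓ=5): μ^(1)=31; μ^(2)=10; μ^(3)=3; μ^(4)=-11; μ^(5)=-25

((0, 0, 0, 2, 0, 0, 0); (0, 0, 0, 0, 0, 0, 2); (0, 0, 0, 2, 2, 1, 0); (2, 0, 0, 0, 0, 0, 0); (1, 1, 1, 0, 0, 0, 0))


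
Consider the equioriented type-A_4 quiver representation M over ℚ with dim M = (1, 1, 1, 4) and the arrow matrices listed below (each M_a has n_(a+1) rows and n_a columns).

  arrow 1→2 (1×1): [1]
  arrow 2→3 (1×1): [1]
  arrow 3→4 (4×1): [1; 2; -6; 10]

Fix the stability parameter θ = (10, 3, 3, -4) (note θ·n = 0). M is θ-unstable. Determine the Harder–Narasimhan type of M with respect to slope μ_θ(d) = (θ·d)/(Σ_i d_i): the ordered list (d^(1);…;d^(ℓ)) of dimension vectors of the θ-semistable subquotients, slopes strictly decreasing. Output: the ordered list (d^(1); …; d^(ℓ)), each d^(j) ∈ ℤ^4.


Interval decomposition of M: I[1,4], I[4,4]^3.
HN type (ℓ=2): μ^(1)=3; μ^(2)=-4

((1, 1, 1, 1); (0, 0, 0, 3))


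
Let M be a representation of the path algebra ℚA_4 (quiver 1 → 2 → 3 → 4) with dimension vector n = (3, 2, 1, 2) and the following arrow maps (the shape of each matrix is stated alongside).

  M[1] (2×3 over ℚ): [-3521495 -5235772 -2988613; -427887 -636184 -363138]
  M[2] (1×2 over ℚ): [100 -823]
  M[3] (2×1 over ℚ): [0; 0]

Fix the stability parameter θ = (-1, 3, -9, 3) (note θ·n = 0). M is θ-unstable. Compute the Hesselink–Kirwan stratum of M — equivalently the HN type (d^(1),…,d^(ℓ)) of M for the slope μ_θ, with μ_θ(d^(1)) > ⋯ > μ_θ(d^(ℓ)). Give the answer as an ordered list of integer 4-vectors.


Interval decomposition of M: I[1,1], I[1,2], I[1,3], I[4,4]^2.
HN type (ℓ=3): μ^(1)=3; μ^(2)=-1; μ^(3)=-7/3

((0, 1, 0, 2); (2, 0, 0, 0); (1, 1, 1, 0))


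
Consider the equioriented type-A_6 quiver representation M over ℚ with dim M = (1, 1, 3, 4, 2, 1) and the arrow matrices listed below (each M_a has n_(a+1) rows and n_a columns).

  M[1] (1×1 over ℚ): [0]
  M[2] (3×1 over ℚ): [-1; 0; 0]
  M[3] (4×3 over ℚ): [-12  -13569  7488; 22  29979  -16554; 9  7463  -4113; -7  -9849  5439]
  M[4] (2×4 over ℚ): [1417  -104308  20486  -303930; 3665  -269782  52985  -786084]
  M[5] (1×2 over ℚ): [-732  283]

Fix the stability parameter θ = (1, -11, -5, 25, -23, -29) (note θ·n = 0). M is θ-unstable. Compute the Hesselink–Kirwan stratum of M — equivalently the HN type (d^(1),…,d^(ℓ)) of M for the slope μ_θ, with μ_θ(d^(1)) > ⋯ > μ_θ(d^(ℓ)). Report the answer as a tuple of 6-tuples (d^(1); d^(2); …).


Via rank(M_{q-1}∘⋯∘M_p): M ≅ I[1,1], I[2,6], I[3,3], I[3,5], I[4,4]^2.
μ_θ-semistable layers: μ^(1)=25; μ^(2)=1; μ^(3)=-5; μ^(4)=-8; μ^(5)=-11

((0, 0, 0, 2, 0, 0); (1, 0, 0, 1, 1, 0); (0, 0, 2, 0, 0, 0); (0, 0, 1, 1, 1, 1); (0, 1, 0, 0, 0, 0))


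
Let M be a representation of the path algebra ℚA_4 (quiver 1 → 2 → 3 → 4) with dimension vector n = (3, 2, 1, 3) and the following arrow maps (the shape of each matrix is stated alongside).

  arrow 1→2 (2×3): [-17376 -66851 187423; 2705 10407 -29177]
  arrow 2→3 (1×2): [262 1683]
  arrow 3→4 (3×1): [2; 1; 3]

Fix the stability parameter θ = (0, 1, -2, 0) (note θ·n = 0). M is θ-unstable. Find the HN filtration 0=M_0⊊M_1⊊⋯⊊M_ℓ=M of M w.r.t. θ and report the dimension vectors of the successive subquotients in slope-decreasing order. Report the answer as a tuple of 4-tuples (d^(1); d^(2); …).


Barcode: M ≅ I[1,1], I[1,2], I[1,4], I[4,4]^2. HN layers by μ_θ (3 steps, strictly decreasing):
  μ^(1)=1; μ^(2)=0; μ^(3)=-1/3

((0, 1, 0, 0); (2, 0, 0, 3); (1, 1, 1, 0))


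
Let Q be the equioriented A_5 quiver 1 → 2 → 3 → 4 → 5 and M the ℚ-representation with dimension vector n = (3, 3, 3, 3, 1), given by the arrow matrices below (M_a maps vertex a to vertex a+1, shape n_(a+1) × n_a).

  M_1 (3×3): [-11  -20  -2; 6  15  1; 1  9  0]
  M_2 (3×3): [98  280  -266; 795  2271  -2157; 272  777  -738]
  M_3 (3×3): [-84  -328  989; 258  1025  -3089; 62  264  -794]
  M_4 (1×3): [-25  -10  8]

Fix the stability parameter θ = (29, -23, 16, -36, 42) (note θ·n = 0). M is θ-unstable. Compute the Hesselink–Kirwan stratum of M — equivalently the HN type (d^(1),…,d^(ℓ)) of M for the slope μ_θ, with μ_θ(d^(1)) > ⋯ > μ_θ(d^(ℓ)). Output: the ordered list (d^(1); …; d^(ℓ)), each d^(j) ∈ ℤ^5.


Barcode: M ≅ I[1,2], I[1,4], I[1,5], I[3,4]. HN layers by μ_θ (4 steps, strictly decreasing):
  μ^(1)=42; μ^(2)=3; μ^(3)=-7/2; μ^(4)=-10

((0, 0, 0, 0, 1); (1, 1, 0, 0, 0); (2, 2, 2, 2, 0); (0, 0, 1, 1, 0))


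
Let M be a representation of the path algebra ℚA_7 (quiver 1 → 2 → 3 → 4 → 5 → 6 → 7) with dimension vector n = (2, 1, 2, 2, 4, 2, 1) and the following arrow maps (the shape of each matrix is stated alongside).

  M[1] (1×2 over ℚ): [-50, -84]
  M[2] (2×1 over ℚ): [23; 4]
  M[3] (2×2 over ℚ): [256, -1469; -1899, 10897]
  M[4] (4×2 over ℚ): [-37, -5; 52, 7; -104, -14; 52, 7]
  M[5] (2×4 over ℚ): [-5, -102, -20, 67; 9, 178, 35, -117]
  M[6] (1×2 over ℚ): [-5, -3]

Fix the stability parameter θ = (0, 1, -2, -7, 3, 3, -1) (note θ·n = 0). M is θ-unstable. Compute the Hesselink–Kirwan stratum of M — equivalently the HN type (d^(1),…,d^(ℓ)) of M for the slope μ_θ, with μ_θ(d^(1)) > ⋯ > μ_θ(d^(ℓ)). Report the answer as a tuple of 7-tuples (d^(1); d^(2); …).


Barcode: M ≅ I[1,1], I[1,5], I[3,7], I[5,5], I[5,6]. HN layers by μ_θ (5 steps, strictly decreasing):
  μ^(1)=3; μ^(2)=5/3; μ^(3)=0; μ^(4)=-2; μ^(5)=-9/2

((0, 0, 0, 0, 3, 1, 0); (0, 0, 0, 0, 1, 1, 1); (1, 0, 0, 0, 0, 0, 0); (1, 1, 1, 1, 0, 0, 0); (0, 0, 1, 1, 0, 0, 0))


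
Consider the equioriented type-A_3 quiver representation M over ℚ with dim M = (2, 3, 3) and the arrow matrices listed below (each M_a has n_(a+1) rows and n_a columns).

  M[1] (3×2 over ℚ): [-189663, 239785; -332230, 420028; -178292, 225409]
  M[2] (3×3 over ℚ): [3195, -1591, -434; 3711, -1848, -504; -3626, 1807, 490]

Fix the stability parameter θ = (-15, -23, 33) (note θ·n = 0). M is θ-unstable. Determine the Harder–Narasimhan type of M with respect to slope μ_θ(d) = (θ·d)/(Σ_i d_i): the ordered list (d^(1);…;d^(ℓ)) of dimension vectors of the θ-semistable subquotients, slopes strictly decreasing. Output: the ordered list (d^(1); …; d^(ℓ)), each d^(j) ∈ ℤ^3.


Barcode: M ≅ I[1,2], I[1,3], I[2,3], I[3,3]. HN layers by μ_θ (3 steps, strictly decreasing):
  μ^(1)=33; μ^(2)=-19; μ^(3)=-23

((0, 0, 3); (2, 2, 0); (0, 1, 0))


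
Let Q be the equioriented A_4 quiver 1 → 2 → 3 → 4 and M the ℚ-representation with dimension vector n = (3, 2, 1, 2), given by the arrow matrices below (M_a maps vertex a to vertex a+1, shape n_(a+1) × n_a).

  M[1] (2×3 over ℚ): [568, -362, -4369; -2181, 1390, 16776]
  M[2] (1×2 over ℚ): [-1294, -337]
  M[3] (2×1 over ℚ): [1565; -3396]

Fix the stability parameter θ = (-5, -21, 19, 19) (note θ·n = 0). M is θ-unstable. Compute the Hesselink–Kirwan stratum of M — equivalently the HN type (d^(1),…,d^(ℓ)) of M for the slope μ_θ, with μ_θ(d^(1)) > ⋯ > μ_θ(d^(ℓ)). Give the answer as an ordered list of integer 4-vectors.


Interval decomposition of M: I[1,1], I[1,2], I[1,4], I[4,4].
HN type (ℓ=3): μ^(1)=19; μ^(2)=-5; μ^(3)=-13

((0, 0, 1, 2); (1, 0, 0, 0); (2, 2, 0, 0))


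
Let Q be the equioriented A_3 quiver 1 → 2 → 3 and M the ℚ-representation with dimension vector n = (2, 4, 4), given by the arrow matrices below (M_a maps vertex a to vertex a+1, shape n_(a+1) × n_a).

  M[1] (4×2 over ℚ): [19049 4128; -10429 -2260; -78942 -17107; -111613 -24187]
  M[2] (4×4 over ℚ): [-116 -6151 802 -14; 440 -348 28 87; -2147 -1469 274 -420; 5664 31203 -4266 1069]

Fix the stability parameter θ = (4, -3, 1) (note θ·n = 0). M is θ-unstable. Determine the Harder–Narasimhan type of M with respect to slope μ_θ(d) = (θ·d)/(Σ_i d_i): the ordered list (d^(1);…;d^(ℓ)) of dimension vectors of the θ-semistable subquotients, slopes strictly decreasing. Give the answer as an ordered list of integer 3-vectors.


Interval decomposition of M: I[1,3]^2, I[2,3]^2.
HN type (ℓ=3): μ^(1)=1; μ^(2)=1/2; μ^(3)=-3

((0, 0, 4); (2, 2, 0); (0, 2, 0))


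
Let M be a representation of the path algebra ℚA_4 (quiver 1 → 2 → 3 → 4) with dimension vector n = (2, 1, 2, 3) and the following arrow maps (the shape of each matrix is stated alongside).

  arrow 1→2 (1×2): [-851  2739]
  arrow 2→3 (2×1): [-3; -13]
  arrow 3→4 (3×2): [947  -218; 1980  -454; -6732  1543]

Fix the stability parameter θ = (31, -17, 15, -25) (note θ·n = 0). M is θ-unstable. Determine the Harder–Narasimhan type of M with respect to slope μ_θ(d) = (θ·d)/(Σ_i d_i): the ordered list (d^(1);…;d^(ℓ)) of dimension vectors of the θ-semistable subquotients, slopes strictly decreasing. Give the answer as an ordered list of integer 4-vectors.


Barcode: M ≅ I[1,1], I[1,4], I[3,4], I[4,4]. HN layers by μ_θ (4 steps, strictly decreasing):
  μ^(1)=31; μ^(2)=1; μ^(3)=-5; μ^(4)=-25

((1, 0, 0, 0); (1, 1, 1, 1); (0, 0, 1, 1); (0, 0, 0, 1))


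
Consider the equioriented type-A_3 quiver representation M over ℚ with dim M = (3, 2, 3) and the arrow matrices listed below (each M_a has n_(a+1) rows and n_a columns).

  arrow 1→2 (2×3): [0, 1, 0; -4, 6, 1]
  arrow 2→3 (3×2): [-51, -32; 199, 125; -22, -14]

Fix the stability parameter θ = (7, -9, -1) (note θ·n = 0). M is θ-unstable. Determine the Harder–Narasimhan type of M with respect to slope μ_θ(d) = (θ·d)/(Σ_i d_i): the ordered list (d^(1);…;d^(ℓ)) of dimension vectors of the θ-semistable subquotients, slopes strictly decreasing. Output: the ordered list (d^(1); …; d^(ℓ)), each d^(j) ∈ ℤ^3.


Interval decomposition of M: I[1,1], I[1,3]^2, I[3,3].
HN type (ℓ=2): μ^(1)=7; μ^(2)=-1

((1, 0, 0); (2, 2, 3))


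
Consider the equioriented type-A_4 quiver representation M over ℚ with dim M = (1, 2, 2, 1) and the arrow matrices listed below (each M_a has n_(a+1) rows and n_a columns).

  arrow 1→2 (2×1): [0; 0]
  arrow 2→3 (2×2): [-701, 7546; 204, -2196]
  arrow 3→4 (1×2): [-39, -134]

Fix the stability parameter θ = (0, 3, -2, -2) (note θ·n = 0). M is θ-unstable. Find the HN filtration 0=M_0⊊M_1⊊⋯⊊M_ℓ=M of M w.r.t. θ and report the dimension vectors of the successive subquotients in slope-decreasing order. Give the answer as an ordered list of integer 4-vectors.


Barcode: M ≅ I[1,1], I[2,3], I[2,4]. HN layers by μ_θ (3 steps, strictly decreasing):
  μ^(1)=1/2; μ^(2)=0; μ^(3)=-1/3

((0, 1, 1, 0); (1, 0, 0, 0); (0, 1, 1, 1))


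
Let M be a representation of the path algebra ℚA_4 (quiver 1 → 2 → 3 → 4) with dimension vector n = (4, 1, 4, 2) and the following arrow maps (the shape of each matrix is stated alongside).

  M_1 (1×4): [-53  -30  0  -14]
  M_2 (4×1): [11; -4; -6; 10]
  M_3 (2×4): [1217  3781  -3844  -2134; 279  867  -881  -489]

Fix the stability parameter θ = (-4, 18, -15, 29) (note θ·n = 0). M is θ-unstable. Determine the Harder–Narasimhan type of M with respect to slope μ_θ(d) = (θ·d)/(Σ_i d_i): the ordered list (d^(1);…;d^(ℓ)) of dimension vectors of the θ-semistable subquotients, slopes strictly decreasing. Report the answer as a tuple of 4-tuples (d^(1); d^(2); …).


Interval decomposition of M: I[1,1]^3, I[1,4], I[3,3]^2, I[3,4].
HN type (ℓ=4): μ^(1)=29; μ^(2)=3/2; μ^(3)=-4; μ^(4)=-15

((0, 0, 0, 2); (0, 1, 1, 0); (4, 0, 0, 0); (0, 0, 3, 0))


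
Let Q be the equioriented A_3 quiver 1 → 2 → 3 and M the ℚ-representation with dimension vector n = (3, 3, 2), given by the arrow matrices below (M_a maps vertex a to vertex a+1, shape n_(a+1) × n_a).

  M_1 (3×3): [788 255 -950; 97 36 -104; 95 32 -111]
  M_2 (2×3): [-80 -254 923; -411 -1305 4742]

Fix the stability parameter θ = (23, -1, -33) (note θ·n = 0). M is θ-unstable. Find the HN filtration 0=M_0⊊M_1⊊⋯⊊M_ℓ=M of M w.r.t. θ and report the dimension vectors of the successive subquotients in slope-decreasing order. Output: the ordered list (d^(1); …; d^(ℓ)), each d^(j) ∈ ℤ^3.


Via rank(M_{q-1}∘⋯∘M_p): M ≅ I[1,2], I[1,3]^2.
μ_θ-semistable layers: μ^(1)=11; μ^(2)=-11/3

((1, 1, 0); (2, 2, 2))


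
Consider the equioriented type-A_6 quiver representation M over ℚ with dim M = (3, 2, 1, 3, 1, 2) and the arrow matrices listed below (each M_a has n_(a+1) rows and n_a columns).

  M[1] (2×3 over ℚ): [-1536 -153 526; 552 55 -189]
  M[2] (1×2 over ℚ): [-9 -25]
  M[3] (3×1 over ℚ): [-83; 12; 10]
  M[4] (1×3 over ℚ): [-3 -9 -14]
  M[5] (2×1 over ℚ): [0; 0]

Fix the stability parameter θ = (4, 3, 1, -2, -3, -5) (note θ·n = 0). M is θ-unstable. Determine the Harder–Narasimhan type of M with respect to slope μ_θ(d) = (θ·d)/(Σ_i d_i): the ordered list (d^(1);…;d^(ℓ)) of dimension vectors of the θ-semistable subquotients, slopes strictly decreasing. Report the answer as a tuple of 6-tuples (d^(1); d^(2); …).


Interval decomposition of M: I[1,1], I[1,2], I[1,5], I[4,4]^2, I[6,6]^2.
HN type (ℓ=5): μ^(1)=4; μ^(2)=7/2; μ^(3)=3/5; μ^(4)=-2; μ^(5)=-5

((1, 0, 0, 0, 0, 0); (1, 1, 0, 0, 0, 0); (1, 1, 1, 1, 1, 0); (0, 0, 0, 2, 0, 0); (0, 0, 0, 0, 0, 2))


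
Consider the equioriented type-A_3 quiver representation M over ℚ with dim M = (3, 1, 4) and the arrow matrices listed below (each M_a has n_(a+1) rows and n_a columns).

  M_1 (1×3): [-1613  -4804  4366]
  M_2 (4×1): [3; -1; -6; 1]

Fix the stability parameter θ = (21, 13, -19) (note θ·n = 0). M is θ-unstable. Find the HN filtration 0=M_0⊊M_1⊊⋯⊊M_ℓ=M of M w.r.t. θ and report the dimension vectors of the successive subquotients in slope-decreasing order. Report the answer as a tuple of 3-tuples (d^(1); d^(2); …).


Interval decomposition of M: I[1,1]^2, I[1,3], I[3,3]^3.
HN type (ℓ=3): μ^(1)=21; μ^(2)=5; μ^(3)=-19

((2, 0, 0); (1, 1, 1); (0, 0, 3))


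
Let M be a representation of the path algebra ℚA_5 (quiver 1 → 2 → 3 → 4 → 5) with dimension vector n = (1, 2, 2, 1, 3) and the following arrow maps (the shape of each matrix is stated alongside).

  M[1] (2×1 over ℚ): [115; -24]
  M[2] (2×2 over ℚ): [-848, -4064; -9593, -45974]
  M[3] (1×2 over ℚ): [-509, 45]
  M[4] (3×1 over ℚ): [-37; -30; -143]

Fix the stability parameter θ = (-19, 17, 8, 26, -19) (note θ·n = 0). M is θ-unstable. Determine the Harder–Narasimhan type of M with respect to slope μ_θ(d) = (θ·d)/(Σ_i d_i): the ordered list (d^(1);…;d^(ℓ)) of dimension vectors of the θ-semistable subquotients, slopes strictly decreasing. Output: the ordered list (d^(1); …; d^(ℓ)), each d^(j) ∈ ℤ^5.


Barcode: M ≅ I[1,5], I[2,2], I[3,3], I[5,5]^2. HN layers by μ_θ (3 steps, strictly decreasing):
  μ^(1)=17; μ^(2)=8; μ^(3)=-19

((0, 1, 0, 0, 0); (0, 1, 2, 1, 1); (1, 0, 0, 0, 2))


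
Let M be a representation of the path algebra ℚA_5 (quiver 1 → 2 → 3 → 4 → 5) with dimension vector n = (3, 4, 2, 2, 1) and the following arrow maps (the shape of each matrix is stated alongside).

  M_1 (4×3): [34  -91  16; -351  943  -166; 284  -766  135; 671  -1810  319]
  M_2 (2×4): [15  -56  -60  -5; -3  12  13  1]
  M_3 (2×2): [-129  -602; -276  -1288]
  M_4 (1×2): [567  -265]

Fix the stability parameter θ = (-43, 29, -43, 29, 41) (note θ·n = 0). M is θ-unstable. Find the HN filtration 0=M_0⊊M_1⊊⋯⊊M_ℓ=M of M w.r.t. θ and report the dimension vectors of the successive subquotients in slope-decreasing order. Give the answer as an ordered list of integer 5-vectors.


Interval decomposition of M: I[1,2], I[1,3], I[1,5], I[2,2], I[4,4].
HN type (ℓ=4): μ^(1)=41; μ^(2)=29; μ^(3)=-7; μ^(4)=-43

((0, 0, 0, 0, 1); (0, 2, 0, 2, 0); (0, 2, 2, 0, 0); (3, 0, 0, 0, 0))


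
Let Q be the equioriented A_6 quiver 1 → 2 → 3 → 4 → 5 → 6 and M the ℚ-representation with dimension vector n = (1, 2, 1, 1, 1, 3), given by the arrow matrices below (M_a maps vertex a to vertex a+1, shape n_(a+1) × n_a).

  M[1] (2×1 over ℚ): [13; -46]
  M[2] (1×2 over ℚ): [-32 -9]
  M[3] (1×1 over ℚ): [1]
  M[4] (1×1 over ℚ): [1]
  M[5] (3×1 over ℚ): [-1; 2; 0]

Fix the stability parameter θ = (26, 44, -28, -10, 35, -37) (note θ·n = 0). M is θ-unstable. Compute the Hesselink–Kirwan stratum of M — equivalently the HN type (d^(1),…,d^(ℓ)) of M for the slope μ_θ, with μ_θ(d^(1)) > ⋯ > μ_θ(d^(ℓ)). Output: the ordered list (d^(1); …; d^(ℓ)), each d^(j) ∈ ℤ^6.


Interval decomposition of M: I[1,6], I[2,2], I[6,6]^2.
HN type (ℓ=3): μ^(1)=44; μ^(2)=5; μ^(3)=-37

((0, 1, 0, 0, 0, 0); (1, 1, 1, 1, 1, 1); (0, 0, 0, 0, 0, 2))


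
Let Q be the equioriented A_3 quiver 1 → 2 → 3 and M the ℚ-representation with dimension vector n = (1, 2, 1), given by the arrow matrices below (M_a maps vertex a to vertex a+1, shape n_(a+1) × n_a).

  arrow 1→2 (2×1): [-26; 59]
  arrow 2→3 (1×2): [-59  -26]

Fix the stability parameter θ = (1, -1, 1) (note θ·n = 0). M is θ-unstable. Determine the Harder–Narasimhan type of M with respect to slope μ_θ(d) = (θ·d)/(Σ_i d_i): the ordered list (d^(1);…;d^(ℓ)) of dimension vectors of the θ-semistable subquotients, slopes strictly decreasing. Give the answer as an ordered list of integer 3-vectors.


Via rank(M_{q-1}∘⋯∘M_p): M ≅ I[1,2], I[2,3].
μ_θ-semistable layers: μ^(1)=1; μ^(2)=0; μ^(3)=-1

((0, 0, 1); (1, 1, 0); (0, 1, 0))


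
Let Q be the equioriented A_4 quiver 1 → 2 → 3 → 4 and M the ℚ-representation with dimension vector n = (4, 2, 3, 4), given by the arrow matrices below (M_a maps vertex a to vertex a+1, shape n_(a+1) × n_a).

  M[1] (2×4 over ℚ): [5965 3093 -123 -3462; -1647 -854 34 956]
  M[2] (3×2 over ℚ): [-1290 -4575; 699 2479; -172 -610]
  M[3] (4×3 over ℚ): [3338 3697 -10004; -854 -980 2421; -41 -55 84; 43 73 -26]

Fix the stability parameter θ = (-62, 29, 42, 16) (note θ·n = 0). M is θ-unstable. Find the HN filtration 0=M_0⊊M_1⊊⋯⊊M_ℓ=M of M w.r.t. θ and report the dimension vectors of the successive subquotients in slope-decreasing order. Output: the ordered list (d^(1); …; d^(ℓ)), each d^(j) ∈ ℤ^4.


Barcode: M ≅ I[1,1]^2, I[1,4]^2, I[3,4], I[4,4]. HN layers by μ_θ (3 steps, strictly decreasing):
  μ^(1)=29; μ^(2)=16; μ^(3)=-62

((0, 2, 3, 3); (0, 0, 0, 1); (4, 0, 0, 0))


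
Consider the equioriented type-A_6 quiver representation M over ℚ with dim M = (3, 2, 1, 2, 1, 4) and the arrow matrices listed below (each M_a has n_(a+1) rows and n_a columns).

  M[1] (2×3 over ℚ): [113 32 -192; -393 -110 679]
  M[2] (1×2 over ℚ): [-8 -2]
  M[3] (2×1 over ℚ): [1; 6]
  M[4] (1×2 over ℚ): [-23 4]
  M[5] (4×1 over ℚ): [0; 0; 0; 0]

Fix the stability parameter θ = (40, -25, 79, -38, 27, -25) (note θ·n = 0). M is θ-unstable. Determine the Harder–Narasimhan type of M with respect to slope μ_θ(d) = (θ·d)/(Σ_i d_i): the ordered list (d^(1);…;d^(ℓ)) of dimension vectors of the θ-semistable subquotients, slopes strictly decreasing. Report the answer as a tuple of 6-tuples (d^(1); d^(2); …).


Interval decomposition of M: I[1,1], I[1,2], I[1,5], I[4,4], I[6,6]^4.
HN type (ℓ=6): μ^(1)=40; μ^(2)=27; μ^(3)=41/2; μ^(4)=15/2; μ^(5)=-25; μ^(6)=-38

((1, 0, 0, 0, 0, 0); (0, 0, 0, 0, 1, 0); (0, 0, 1, 1, 0, 0); (2, 2, 0, 0, 0, 0); (0, 0, 0, 0, 0, 4); (0, 0, 0, 1, 0, 0))


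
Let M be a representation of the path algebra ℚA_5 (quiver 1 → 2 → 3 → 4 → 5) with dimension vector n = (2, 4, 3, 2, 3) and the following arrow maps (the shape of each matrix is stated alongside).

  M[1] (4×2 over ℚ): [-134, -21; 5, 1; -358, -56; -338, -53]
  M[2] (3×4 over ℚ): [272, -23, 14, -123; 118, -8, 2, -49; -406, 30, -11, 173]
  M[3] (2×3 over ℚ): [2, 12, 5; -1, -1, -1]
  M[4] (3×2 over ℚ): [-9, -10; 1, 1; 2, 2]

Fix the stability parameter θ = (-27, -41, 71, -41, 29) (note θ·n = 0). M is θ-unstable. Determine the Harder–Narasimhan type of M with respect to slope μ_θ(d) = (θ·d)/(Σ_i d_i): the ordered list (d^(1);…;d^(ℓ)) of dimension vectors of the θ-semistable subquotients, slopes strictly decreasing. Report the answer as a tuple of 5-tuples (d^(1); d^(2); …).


Interval decomposition of M: I[1,5]^2, I[2,2], I[2,3], I[5,5].
HN type (ℓ=5): μ^(1)=71; μ^(2)=29; μ^(3)=15; μ^(4)=-34; μ^(5)=-41

((0, 0, 1, 0, 0); (0, 0, 0, 0, 3); (0, 0, 2, 2, 0); (2, 2, 0, 0, 0); (0, 2, 0, 0, 0))


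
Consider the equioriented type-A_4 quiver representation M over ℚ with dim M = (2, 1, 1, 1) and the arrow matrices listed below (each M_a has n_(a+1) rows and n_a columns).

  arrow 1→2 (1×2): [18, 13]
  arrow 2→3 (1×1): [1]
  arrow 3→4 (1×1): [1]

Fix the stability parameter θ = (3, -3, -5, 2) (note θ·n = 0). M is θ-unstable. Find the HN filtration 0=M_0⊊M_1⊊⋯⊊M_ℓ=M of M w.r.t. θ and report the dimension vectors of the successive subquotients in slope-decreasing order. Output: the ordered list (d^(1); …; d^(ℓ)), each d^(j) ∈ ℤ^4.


Barcode: M ≅ I[1,1], I[1,4]. HN layers by μ_θ (3 steps, strictly decreasing):
  μ^(1)=3; μ^(2)=2; μ^(3)=-5/3

((1, 0, 0, 0); (0, 0, 0, 1); (1, 1, 1, 0))


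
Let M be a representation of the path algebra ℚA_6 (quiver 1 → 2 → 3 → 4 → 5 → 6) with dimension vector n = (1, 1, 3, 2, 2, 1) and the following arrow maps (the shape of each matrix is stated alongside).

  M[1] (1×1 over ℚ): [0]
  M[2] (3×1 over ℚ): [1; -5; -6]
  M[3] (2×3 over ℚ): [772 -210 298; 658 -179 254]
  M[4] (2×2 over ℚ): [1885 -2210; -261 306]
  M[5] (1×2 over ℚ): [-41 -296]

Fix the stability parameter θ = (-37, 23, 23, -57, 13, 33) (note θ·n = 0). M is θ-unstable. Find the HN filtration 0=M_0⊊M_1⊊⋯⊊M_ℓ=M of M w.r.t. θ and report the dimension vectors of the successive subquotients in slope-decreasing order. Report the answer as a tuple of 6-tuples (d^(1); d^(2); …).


Barcode: M ≅ I[1,1], I[2,4], I[3,3], I[3,6], I[5,5]. HN layers by μ_θ (6 steps, strictly decreasing):
  μ^(1)=33; μ^(2)=23; μ^(3)=13; μ^(4)=-11/3; μ^(5)=-17; μ^(6)=-37

((0, 0, 0, 0, 0, 1); (0, 0, 1, 0, 0, 0); (0, 0, 0, 0, 2, 0); (0, 1, 1, 1, 0, 0); (0, 0, 1, 1, 0, 0); (1, 0, 0, 0, 0, 0))
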